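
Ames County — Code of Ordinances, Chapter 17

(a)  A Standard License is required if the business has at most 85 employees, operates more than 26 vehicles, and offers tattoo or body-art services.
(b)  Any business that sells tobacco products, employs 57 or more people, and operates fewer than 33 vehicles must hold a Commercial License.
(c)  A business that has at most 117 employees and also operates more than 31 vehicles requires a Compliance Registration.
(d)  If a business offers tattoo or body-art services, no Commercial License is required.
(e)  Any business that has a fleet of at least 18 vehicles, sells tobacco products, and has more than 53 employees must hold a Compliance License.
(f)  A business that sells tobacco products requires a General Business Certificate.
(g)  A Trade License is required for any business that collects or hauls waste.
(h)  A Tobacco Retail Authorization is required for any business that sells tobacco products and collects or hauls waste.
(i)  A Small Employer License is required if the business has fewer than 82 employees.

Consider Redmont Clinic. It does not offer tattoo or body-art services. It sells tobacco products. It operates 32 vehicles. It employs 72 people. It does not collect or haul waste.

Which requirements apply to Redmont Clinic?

Commercial License, Compliance License, Compliance Registration, General Business Certificate, Small Employer License

(a) employees 72 ≤ 85; vehicles 32 > 26; does not offer tattoo or body-art services → Standard License not required.
(b) sells tobacco products; employees 72 ≥ 57; vehicles 32 < 33 → Commercial License required.
(c) employees 72 ≤ 117; vehicles 32 > 31 → Compliance Registration required.
(d) does not offer tattoo or body-art services → Commercial License exemption does not apply.
(e) vehicles 32 ≥ 18; sells tobacco products; employees 72 > 53 → Compliance License required.
(f) sells tobacco products → General Business Certificate required.
(g) does not collect or haul waste → Trade License not required.
(h) sells tobacco products; does not collect or haul waste → Tobacco Retail Authorization not required.
(i) employees 72 < 82 → Small Employer License required.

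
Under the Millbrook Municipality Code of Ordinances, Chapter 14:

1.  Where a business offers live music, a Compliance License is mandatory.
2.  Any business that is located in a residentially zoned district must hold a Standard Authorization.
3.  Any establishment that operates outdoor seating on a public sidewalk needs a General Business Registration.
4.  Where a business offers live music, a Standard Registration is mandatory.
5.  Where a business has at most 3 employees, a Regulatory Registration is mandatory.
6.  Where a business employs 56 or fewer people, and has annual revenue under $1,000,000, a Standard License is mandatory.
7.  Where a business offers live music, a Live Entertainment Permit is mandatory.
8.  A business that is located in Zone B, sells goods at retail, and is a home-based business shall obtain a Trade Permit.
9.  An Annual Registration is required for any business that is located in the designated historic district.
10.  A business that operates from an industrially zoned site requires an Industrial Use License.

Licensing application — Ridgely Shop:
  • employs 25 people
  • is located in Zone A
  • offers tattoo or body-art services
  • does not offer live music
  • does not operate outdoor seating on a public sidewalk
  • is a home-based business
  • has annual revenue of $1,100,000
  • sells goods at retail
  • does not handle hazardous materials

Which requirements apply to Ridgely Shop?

None

1. does not offer live music → Compliance License not required.
2. is located in Zone A (not: is located in a residentially zoned district) → Standard Authorization not required.
3. does not operate outdoor seating on a public sidewalk → General Business Registration not required.
4. does not offer live music → Standard Registration not required.
5. employees 25 > 3 → Regulatory Registration not required.
6. employees 25 ≤ 56; revenue $1,100,000 ≥ $1,000,000 → Standard License not required.
7. does not offer live music → Live Entertainment Permit not required.
8. is located in Zone A (not: is located in Zone B); sells goods at retail; is a home-based business → Trade Permit not required.
9. is located in Zone A (not: is located in the designated historic district) → Annual Registration not required.
10. is a home-based business (not: operates from an industrially zoned site) → Industrial Use License not required.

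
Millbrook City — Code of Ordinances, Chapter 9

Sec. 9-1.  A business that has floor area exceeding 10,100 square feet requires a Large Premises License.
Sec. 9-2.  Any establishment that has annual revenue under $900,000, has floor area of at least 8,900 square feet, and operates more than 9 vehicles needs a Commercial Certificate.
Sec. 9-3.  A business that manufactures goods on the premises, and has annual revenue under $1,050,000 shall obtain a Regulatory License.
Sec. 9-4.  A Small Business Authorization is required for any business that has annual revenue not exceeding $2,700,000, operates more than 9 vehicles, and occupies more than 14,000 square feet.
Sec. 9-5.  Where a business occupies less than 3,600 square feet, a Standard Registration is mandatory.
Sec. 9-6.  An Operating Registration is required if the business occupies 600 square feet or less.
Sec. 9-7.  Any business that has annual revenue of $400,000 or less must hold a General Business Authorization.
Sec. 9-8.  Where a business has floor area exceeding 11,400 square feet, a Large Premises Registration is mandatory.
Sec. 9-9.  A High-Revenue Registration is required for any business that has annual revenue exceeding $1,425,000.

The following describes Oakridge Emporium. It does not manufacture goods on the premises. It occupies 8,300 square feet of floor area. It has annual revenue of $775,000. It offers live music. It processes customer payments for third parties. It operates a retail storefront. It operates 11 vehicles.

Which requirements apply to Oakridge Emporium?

None

Sec. 9-1. floor area 8,300 square feet ≤ 10,100 square feet → Large Premises License not required.
Sec. 9-2. revenue $775,000 < $900,000; floor area 8,300 square feet < 8,900 square feet; vehicles 11 > 9 → Commercial Certificate not required.
Sec. 9-3. does not manufacture goods on the premises; revenue $775,000 < $1,050,000 → Regulatory License not required.
Sec. 9-4. revenue $775,000 ≤ $2,700,000; vehicles 11 > 9; floor area 8,300 square feet ≤ 14,000 square feet → Small Business Authorization not required.
Sec. 9-5. floor area 8,300 square feet ≥ 3,600 square feet → Standard Registration not required.
Sec. 9-6. floor area 8,300 square feet > 600 square feet → Operating Registration not required.
Sec. 9-7. revenue $775,000 > $400,000 → General Business Authorization not required.
Sec. 9-8. floor area 8,300 square feet ≤ 11,400 square feet → Large Premises Registration not required.
Sec. 9-9. revenue $775,000 ≤ $1,425,000 → High-Revenue Registration not required.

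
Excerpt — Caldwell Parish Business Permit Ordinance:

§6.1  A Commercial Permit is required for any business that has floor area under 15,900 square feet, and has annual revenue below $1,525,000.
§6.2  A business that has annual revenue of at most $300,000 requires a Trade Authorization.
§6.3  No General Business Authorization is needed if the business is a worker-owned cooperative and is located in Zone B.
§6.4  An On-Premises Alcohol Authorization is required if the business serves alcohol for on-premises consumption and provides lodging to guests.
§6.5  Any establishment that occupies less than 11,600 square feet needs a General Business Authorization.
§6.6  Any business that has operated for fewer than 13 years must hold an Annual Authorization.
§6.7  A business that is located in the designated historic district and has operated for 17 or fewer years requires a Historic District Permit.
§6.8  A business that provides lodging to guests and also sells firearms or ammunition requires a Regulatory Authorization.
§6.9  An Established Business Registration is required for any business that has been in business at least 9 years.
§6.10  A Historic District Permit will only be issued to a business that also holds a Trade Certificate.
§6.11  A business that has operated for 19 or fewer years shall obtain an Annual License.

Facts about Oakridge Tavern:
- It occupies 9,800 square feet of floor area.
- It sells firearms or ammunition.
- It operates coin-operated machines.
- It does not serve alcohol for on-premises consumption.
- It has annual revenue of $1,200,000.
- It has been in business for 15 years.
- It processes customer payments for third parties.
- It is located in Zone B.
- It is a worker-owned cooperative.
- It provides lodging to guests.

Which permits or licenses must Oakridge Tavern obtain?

Annual License, Commercial Permit, Established Business Registration, Regulatory Authorization

§6.1 floor area 9,800 square feet < 15,900 square feet; revenue $1,200,000 < $1,525,000 → Commercial Permit required.
§6.2 revenue $1,200,000 > $300,000 → Trade Authorization not required.
§6.3 is a worker-owned cooperative; is located in Zone B → exempt from General Business Authorization.
§6.4 does not serve alcohol for on-premises consumption; provides lodging to guests → On-Premises Alcohol Authorization not required.
§6.5 floor area 9,800 square feet < 11,600 square feet → General Business Authorization required.
§6.6 years in business 15 ≥ 13 → Annual Authorization not required.
§6.7 is located in Zone B (not: is located in the designated historic district); years in business 15 ≤ 17 → Historic District Permit not required.
§6.8 provides lodging to guests; sells firearms or ammunition → Regulatory Authorization required.
§6.9 years in business 15 ≥ 9 → Established Business Registration required.
§6.10 Historic District Permit is not required → no effect.
§6.11 years in business 15 ≤ 19 → Annual License required.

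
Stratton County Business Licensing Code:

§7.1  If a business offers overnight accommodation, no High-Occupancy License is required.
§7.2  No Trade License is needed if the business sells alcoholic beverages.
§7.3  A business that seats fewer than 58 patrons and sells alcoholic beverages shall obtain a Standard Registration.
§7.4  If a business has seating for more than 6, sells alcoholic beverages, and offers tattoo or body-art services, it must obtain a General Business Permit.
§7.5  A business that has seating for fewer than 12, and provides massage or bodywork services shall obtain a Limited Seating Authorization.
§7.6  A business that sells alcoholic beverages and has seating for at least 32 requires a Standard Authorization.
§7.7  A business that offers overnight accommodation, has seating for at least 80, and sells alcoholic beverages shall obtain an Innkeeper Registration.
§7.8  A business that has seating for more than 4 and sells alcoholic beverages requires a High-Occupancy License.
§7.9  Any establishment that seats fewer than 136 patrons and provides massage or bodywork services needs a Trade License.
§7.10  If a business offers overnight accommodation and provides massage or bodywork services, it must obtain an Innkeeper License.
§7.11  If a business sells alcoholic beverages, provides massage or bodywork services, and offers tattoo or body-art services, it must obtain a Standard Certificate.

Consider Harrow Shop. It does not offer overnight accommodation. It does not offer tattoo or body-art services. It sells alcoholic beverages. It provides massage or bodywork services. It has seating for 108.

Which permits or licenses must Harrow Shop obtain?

High-Occupancy License, Standard Authorization

§7.1 does not offer overnight accommodation → High-Occupancy License exemption does not apply.
§7.2 sells alcoholic beverages → exempt from Trade License.
§7.3 seating 108 ≥ 58; sells alcoholic beverages → Standard Registration not required.
§7.4 seating 108 > 6; sells alcoholic beverages; does not offer tattoo or body-art services → General Business Permit not required.
§7.5 seating 108 ≥ 12; provides massage or bodywork services → Limited Seating Authorization not required.
§7.6 sells alcoholic beverages; seating 108 ≥ 32 → Standard Authorization required.
§7.7 does not offer overnight accommodation; seating 108 ≥ 80; sells alcoholic beverages → Innkeeper Registration not required.
§7.8 seating 108 > 4; sells alcoholic beverages → High-Occupancy License required.
§7.9 seating 108 < 136; provides massage or bodywork services → Trade License required.
§7.10 does not offer overnight accommodation; provides massage or bodywork services → Innkeeper License not required.
§7.11 sells alcoholic beverages; provides massage or bodywork services; does not offer tattoo or body-art services → Standard Certificate not required.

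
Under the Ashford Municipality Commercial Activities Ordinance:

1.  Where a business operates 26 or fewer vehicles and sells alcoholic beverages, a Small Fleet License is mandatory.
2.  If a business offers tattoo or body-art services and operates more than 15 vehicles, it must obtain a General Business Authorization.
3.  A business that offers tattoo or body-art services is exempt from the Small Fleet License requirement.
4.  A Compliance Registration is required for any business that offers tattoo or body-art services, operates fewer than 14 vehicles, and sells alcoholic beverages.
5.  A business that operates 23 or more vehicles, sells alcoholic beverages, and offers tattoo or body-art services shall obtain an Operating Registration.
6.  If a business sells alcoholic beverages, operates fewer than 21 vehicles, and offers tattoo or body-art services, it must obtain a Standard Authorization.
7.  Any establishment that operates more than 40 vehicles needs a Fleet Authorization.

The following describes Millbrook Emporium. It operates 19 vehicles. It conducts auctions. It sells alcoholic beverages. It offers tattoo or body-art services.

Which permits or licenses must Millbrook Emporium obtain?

General Business Authorization, Standard Authorization

1. vehicles 19 ≤ 26; sells alcoholic beverages → Small Fleet License required.
2. offers tattoo or body-art services; vehicles 19 > 15 → General Business Authorization required.
3. offers tattoo or body-art services → exempt from Small Fleet License.
4. offers tattoo or body-art services; vehicles 19 ≥ 14; sells alcoholic beverages → Compliance Registration not required.
5. vehicles 19 < 23; sells alcoholic beverages; offers tattoo or body-art services → Operating Registration not required.
6. sells alcoholic beverages; vehicles 19 < 21; offers tattoo or body-art services → Standard Authorization required.
7. vehicles 19 ≤ 40 → Fleet Authorization not required.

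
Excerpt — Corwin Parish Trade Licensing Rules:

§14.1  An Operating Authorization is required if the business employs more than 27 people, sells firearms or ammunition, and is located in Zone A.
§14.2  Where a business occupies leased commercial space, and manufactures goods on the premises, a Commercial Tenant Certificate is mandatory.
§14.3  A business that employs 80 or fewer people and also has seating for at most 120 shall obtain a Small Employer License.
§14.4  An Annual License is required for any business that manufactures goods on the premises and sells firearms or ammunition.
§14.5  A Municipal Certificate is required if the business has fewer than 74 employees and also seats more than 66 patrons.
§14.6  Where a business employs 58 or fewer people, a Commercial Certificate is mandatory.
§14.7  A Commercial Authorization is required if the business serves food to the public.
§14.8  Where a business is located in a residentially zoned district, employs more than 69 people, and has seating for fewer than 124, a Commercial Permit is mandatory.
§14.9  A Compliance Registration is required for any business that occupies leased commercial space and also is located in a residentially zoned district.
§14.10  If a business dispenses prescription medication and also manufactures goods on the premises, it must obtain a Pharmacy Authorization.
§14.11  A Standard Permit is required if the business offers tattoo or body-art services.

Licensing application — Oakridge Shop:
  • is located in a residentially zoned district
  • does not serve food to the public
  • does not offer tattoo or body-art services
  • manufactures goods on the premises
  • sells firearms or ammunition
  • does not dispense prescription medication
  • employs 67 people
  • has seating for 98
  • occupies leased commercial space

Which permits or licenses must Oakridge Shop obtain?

§14.1 employees 67 > 27; sells firearms or ammunition; is located in a residentially zoned district (not: is located in Zone A) → Operating Authorization not required.
§14.2 occupies leased commercial space; manufactures goods on the premises → Commercial Tenant Certificate required.
§14.3 employees 67 ≤ 80; seating 98 ≤ 120 → Small Employer License required.
§14.4 manufactures goods on the premises; sells firearms or ammunition → Annual License required.
§14.5 employees 67 < 74; seating 98 > 66 → Municipal Certificate required.
§14.6 employees 67 > 58 → Commercial Certificate not required.
§14.7 does not serve food to the public → Commercial Authorization not required.
§14.8 is located in a residentially zoned district; employees 67 ≤ 69; seating 98 < 124 → Commercial Permit not required.
§14.9 occupies leased commercial space; is located in a residentially zoned district → Compliance Registration required.
§14.10 does not dispense prescription medication; manufactures goods on the premises → Pharmacy Authorization not required.
§14.11 does not offer tattoo or body-art services → Standard Permit not required.

Annual License, Commercial Tenant Certificate, Compliance Registration, Municipal Certificate, Small Employer License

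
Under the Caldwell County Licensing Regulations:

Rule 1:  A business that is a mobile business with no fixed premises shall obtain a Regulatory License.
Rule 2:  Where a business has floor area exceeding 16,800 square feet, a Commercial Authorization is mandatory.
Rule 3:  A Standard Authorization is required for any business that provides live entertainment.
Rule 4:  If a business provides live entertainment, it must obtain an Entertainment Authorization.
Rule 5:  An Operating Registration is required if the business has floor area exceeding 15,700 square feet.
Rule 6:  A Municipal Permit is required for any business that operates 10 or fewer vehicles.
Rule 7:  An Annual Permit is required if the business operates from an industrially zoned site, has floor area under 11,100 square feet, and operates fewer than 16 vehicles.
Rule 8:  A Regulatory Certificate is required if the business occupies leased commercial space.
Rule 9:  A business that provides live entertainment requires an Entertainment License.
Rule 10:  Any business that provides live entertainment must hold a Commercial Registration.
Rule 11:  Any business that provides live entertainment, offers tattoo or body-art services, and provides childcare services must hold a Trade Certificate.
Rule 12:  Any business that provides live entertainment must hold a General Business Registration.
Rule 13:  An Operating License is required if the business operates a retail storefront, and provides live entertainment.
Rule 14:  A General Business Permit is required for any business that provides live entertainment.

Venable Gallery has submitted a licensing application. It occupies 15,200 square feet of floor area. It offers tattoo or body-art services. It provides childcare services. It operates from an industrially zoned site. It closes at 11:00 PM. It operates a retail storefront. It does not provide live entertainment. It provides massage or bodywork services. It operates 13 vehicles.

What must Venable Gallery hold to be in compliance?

None

Rule 1: operates from an industrially zoned site (not: is a mobile business with no fixed premises) → Regulatory License not required.
Rule 2: floor area 15,200 square feet ≤ 16,800 square feet → Commercial Authorization not required.
Rule 3: does not provide live entertainment → Standard Authorization not required.
Rule 4: does not provide live entertainment → Entertainment Authorization not required.
Rule 5: floor area 15,200 square feet ≤ 15,700 square feet → Operating Registration not required.
Rule 6: vehicles 13 > 10 → Municipal Permit not required.
Rule 7: operates from an industrially zoned site; floor area 15,200 square feet ≥ 11,100 square feet; vehicles 13 < 16 → Annual Permit not required.
Rule 8: operates from an industrially zoned site (not: occupies leased commercial space) → Regulatory Certificate not required.
Rule 9: does not provide live entertainment → Entertainment License not required.
Rule 10: does not provide live entertainment → Commercial Registration not required.
Rule 11: does not provide live entertainment; offers tattoo or body-art services; provides childcare services → Trade Certificate not required.
Rule 12: does not provide live entertainment → General Business Registration not required.
Rule 13: operates a retail storefront; does not provide live entertainment → Operating License not required.
Rule 14: does not provide live entertainment → General Business Permit not required.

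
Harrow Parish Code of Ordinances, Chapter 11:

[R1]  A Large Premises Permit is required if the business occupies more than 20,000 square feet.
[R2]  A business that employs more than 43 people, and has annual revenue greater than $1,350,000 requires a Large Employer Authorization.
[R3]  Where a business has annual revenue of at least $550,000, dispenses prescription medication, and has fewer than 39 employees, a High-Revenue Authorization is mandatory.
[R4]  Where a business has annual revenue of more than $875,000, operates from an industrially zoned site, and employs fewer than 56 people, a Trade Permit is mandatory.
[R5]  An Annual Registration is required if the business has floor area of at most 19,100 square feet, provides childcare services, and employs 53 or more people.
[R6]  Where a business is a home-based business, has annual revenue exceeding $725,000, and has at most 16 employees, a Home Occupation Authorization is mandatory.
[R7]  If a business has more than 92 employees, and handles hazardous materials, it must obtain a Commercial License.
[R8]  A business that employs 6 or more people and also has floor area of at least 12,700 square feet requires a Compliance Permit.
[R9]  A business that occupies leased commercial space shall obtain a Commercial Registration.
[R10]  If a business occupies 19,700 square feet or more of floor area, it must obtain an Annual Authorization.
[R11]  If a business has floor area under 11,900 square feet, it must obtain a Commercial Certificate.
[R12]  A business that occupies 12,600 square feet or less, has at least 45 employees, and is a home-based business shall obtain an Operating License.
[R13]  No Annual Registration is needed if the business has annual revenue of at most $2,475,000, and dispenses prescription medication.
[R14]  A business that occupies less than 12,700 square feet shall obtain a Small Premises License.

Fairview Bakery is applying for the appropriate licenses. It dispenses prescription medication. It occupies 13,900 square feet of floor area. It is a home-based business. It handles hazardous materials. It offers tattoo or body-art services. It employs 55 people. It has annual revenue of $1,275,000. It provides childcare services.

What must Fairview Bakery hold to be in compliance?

[R1] floor area 13,900 square feet ≤ 20,000 square feet → Large Premises Permit not required.
[R2] employees 55 > 43; revenue $1,275,000 ≤ $1,350,000 → Large Employer Authorization not required.
[R3] revenue $1,275,000 ≥ $550,000; dispenses prescription medication; employees 55 ≥ 39 → High-Revenue Authorization not required.
[R4] revenue $1,275,000 > $875,000; is a home-based business (not: operates from an industrially zoned site); employees 55 < 56 → Trade Permit not required.
[R5] floor area 13,900 square feet ≤ 19,100 square feet; provides childcare services; employees 55 ≥ 53 → Annual Registration required.
[R6] is a home-based business; revenue $1,275,000 > $725,000; employees 55 > 16 → Home Occupation Authorization not required.
[R7] employees 55 ≤ 92; handles hazardous materials → Commercial License not required.
[R8] employees 55 ≥ 6; floor area 13,900 square feet ≥ 12,700 square feet → Compliance Permit required.
[R9] is a home-based business (not: occupies leased commercial space) → Commercial Registration not required.
[R10] floor area 13,900 square feet < 19,700 square feet → Annual Authorization not required.
[R11] floor area 13,900 square feet ≥ 11,900 square feet → Commercial Certificate not required.
[R12] floor area 13,900 square feet > 12,600 square feet; employees 55 ≥ 45; is a home-based business → Operating License not required.
[R13] revenue $1,275,000 ≤ $2,475,000; dispenses prescription medication → exempt from Annual Registration.
[R14] floor area 13,900 square feet ≥ 12,700 square feet → Small Premises License not required.

Compliance Permit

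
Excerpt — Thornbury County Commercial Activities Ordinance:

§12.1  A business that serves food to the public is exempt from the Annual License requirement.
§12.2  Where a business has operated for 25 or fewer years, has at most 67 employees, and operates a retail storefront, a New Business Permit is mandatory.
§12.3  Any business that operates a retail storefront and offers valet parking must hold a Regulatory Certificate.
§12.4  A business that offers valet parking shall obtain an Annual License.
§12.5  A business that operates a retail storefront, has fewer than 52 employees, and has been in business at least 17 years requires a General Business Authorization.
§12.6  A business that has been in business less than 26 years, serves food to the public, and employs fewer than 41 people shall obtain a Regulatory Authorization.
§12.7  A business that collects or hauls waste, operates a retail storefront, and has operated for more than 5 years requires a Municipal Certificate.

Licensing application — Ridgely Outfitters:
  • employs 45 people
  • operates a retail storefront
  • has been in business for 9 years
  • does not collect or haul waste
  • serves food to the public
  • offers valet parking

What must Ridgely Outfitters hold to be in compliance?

§12.1 serves food to the public → exempt from Annual License.
§12.2 years in business 9 ≤ 25; employees 45 ≤ 67; operates a retail storefront → New Business Permit required.
§12.3 operates a retail storefront; offers valet parking → Regulatory Certificate required.
§12.4 offers valet parking → Annual License required.
§12.5 operates a retail storefront; employees 45 < 52; years in business 9 < 17 → General Business Authorization not required.
§12.6 years in business 9 < 26; serves food to the public; employees 45 ≥ 41 → Regulatory Authorization not required.
§12.7 does not collect or haul waste; operates a retail storefront; years in business 9 > 5 → Municipal Certificate not required.

New Business Permit, Regulatory Certificate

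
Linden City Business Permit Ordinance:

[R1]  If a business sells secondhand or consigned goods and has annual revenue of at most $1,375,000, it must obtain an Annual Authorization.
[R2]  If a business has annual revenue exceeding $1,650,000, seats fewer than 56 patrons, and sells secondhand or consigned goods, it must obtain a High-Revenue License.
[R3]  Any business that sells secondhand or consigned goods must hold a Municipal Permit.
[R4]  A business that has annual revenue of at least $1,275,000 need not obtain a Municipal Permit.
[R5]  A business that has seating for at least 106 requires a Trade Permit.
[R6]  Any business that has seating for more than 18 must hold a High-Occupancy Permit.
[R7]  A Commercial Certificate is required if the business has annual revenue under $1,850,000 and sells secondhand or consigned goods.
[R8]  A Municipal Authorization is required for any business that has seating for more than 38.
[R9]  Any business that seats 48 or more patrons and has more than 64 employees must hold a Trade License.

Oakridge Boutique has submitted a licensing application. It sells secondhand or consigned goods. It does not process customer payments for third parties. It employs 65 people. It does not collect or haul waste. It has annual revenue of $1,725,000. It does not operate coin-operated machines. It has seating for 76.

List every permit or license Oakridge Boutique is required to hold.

[R1] sells secondhand or consigned goods; revenue $1,725,000 > $1,375,000 → Annual Authorization not required.
[R2] revenue $1,725,000 > $1,650,000; seating 76 ≥ 56; sells secondhand or consigned goods → High-Revenue License not required.
[R3] sells secondhand or consigned goods → Municipal Permit required.
[R4] revenue $1,725,000 ≥ $1,275,000 → exempt from Municipal Permit.
[R5] seating 76 < 106 → Trade Permit not required.
[R6] seating 76 > 18 → High-Occupancy Permit required.
[R7] revenue $1,725,000 < $1,850,000; sells secondhand or consigned goods → Commercial Certificate required.
[R8] seating 76 > 38 → Municipal Authorization required.
[R9] seating 76 ≥ 48; employees 65 > 64 → Trade License required.

Commercial Certificate, High-Occupancy Permit, Municipal Authorization, Trade License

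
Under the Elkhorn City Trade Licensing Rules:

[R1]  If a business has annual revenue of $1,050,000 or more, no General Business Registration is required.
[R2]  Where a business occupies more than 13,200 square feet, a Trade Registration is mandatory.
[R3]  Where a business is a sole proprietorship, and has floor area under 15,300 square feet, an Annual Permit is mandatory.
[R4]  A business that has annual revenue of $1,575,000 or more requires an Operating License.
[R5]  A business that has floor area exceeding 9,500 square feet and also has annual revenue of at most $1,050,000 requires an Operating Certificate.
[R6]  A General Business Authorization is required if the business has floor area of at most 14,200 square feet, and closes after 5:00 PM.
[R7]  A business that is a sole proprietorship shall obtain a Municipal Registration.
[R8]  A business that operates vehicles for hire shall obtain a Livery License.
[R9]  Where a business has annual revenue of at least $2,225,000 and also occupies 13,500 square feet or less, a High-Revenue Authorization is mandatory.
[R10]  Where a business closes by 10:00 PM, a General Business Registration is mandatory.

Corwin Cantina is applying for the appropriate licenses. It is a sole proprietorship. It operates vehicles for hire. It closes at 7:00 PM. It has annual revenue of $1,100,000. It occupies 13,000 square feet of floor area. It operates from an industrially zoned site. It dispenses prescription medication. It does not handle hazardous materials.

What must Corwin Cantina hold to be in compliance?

[R1] revenue $1,100,000 ≥ $1,050,000 → exempt from General Business Registration.
[R2] floor area 13,000 square feet ≤ 13,200 square feet → Trade Registration not required.
[R3] is a sole proprietorship; floor area 13,000 square feet < 15,300 square feet → Annual Permit required.
[R4] revenue $1,100,000 < $1,575,000 → Operating License not required.
[R5] floor area 13,000 square feet > 9,500 square feet; revenue $1,100,000 > $1,050,000 → Operating Certificate not required.
[R6] floor area 13,000 square feet ≤ 14,200 square feet; closes 7:00 PM, after 5:00 PM → General Business Authorization required.
[R7] is a sole proprietorship → Municipal Registration required.
[R8] operates vehicles for hire → Livery License required.
[R9] revenue $1,100,000 < $2,225,000; floor area 13,000 square feet ≤ 13,500 square feet → High-Revenue Authorization not required.
[R10] closes 7:00 PM, at/before 10:00 PM → General Business Registration required.

Annual Permit, General Business Authorization, Livery License, Municipal Registration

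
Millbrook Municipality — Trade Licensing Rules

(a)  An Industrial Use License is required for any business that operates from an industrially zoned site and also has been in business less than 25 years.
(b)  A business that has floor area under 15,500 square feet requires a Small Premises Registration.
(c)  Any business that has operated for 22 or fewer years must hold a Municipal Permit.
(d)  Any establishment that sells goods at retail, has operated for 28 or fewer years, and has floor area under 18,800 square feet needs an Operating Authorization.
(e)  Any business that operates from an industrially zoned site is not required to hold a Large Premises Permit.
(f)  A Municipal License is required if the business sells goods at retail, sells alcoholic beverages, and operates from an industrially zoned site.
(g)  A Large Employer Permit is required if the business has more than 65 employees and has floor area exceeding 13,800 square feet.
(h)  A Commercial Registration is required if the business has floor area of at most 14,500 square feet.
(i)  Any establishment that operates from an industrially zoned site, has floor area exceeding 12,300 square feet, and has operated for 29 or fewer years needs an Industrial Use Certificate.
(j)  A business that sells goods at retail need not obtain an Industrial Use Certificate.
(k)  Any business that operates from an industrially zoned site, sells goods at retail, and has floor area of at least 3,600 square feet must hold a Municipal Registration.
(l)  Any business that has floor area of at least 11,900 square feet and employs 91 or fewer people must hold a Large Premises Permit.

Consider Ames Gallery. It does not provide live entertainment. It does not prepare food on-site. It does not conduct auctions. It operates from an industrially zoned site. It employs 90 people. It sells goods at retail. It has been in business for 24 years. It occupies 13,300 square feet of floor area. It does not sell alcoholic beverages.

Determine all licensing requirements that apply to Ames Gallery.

Commercial Registration, Industrial Use License, Municipal Registration, Operating Authorization, Small Premises Registration

(a) operates from an industrially zoned site; years in business 24 < 25 → Industrial Use License required.
(b) floor area 13,300 square feet < 15,500 square feet → Small Premises Registration required.
(c) years in business 24 > 22 → Municipal Permit not required.
(d) sells goods at retail; years in business 24 ≤ 28; floor area 13,300 square feet < 18,800 square feet → Operating Authorization required.
(e) operates from an industrially zoned site → exempt from Large Premises Permit.
(f) sells goods at retail; does not sell alcoholic beverages; operates from an industrially zoned site → Municipal License not required.
(g) employees 90 > 65; floor area 13,300 square feet ≤ 13,800 square feet → Large Employer Permit not required.
(h) floor area 13,300 square feet ≤ 14,500 square feet → Commercial Registration required.
(i) operates from an industrially zoned site; floor area 13,300 square feet > 12,300 square feet; years in business 24 ≤ 29 → Industrial Use Certificate required.
(j) sells goods at retail → exempt from Industrial Use Certificate.
(k) operates from an industrially zoned site; sells goods at retail; floor area 13,300 square feet ≥ 3,600 square feet → Municipal Registration required.
(l) floor area 13,300 square feet ≥ 11,900 square feet; employees 90 ≤ 91 → Large Premises Permit required.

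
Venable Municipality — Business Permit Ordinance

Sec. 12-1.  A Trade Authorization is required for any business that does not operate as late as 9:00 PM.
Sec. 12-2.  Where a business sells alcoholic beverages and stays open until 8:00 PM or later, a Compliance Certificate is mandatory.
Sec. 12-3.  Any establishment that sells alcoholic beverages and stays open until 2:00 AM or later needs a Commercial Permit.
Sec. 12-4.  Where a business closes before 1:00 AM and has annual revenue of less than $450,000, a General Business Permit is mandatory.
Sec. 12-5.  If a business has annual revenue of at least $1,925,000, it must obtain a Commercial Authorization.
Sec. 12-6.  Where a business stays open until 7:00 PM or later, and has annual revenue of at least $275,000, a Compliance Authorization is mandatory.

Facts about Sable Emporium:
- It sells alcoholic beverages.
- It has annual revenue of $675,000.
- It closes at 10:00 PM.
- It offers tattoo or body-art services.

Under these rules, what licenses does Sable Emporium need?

Compliance Authorization, Compliance Certificate

Sec. 12-1. closes 10:00 PM, after 9:00 PM → Trade Authorization not required.
Sec. 12-2. sells alcoholic beverages; closes 10:00 PM, after 8:00 PM → Compliance Certificate required.
Sec. 12-3. sells alcoholic beverages; closes 10:00 PM, at/before 2:00 AM → Commercial Permit not required.
Sec. 12-4. closes 10:00 PM, at/before 1:00 AM; revenue $675,000 ≥ $450,000 → General Business Permit not required.
Sec. 12-5. revenue $675,000 < $1,925,000 → Commercial Authorization not required.
Sec. 12-6. closes 10:00 PM, after 7:00 PM; revenue $675,000 ≥ $275,000 → Compliance Authorization required.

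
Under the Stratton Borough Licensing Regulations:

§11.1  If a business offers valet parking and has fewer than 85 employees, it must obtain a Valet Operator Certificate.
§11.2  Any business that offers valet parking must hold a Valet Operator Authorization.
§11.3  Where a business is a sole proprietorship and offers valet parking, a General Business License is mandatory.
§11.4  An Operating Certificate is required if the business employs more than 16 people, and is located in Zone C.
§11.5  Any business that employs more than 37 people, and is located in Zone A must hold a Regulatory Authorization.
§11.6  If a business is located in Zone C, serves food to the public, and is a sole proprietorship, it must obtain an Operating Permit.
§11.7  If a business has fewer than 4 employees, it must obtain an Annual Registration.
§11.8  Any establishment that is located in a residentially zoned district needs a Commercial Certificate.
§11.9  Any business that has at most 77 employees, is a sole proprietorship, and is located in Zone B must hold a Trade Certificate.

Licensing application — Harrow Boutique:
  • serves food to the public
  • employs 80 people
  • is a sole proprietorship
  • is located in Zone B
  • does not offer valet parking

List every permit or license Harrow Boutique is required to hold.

§11.1 does not offer valet parking; employees 80 < 85 → Valet Operator Certificate not required.
§11.2 does not offer valet parking → Valet Operator Authorization not required.
§11.3 is a sole proprietorship; does not offer valet parking → General Business License not required.
§11.4 employees 80 > 16; is located in Zone B (not: is located in Zone C) → Operating Certificate not required.
§11.5 employees 80 > 37; is located in Zone B (not: is located in Zone A) → Regulatory Authorization not required.
§11.6 is located in Zone B (not: is located in Zone C); serves food to the public; is a sole proprietorship → Operating Permit not required.
§11.7 employees 80 ≥ 4 → Annual Registration not required.
§11.8 is located in Zone B (not: is located in a residentially zoned district) → Commercial Certificate not required.
§11.9 employees 80 > 77; is a sole proprietorship; is located in Zone B → Trade Certificate not required.

None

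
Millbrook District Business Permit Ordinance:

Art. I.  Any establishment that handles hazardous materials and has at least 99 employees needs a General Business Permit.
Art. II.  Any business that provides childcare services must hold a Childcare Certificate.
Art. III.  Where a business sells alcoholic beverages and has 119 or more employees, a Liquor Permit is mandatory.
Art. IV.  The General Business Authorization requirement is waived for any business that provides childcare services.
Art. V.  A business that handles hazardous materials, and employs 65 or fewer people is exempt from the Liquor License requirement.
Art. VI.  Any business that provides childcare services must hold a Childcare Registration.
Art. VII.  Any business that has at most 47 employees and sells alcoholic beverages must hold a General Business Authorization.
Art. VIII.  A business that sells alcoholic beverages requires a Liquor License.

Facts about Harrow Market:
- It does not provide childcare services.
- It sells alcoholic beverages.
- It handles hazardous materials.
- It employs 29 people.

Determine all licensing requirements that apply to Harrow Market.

General Business Authorization

Art. I. handles hazardous materials; employees 29 < 99 → General Business Permit not required.
Art. II. does not provide childcare services → Childcare Certificate not required.
Art. III. sells alcoholic beverages; employees 29 < 119 → Liquor Permit not required.
Art. IV. does not provide childcare services → General Business Authorization exemption does not apply.
Art. V. handles hazardous materials; employees 29 ≤ 65 → exempt from Liquor License.
Art. VI. does not provide childcare services → Childcare Registration not required.
Art. VII. employees 29 ≤ 47; sells alcoholic beverages → General Business Authorization required.
Art. VIII. sells alcoholic beverages → Liquor License required.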